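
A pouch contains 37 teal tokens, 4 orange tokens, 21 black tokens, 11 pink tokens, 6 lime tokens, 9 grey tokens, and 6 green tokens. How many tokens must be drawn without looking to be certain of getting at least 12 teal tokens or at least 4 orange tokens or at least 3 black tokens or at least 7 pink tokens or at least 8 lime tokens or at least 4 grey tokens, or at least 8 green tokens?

Each of the 7 colors has its own threshold; avoid all of them simultaneously.
The worst case stops just short of every target: 11 teal, 3 orange, 2 black, 6 pink, all 6 lime, 3 grey, all 6 green — 11 + 3 + 2 + 6 + 6 + 3 + 6 = 37 tokens.
One more token must push some color to its target, so 37 + 1 = 38.

38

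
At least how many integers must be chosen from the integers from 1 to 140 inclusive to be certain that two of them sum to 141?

71

Partition {1, …, 140} into 70 pairs: {1,140}, {2,139}, …, {70,71}.
Choosing 70 integers — say the integers 1 through 70 — takes one from each pair and avoids the property.
Choosing 71 forces two into the same pair by pigeonhole, and those sum to 141. So 71.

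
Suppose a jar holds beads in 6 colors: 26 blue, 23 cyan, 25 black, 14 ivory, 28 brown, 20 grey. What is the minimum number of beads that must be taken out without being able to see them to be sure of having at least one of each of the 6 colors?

The hardest color to obtain is ivory: we could draw every other bead first — 136 − 14 = 122 beads — without a single ivory one.
The next draw must be ivory, so 122 + 1 = 123.

123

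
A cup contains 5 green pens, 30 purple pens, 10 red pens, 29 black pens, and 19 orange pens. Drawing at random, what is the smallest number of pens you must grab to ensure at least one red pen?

84

To avoid red pens as long as possible, exhaust the other 4 ink colors first.
The worst case draws every non-red pen first: 5 + 30 + 29 + 19 = 83.
The next draw is then forced to be red, giving 83 + 1 = 84.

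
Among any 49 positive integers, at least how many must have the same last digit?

If each of the 10 possible last digits held at most 4, the total would be at most 10 × 4 = 40 < 49, a contradiction.
So at least one holds ⌈49/10⌉ = 5.

5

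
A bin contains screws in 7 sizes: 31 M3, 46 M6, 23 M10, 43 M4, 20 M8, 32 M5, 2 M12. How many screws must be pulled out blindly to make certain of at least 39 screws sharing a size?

185

In the worst case we take at most 38 of each size, but all 31 M3, all 23 M10, all 20 M8, all 32 M5, and all 2 M12 (fewer than 38), giving 31 + 38 + 23 + 38 + 20 + 32 + 2 = 184.
One more screw then forces some size to 39, so 184 + 1 = 185.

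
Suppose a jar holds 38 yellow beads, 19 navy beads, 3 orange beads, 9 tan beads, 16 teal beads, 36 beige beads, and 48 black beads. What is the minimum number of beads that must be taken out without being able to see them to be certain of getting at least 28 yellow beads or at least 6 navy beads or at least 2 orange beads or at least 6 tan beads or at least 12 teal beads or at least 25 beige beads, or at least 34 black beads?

The worst case stops just short of every target: 27 yellow, 5 navy, 1 orange, 5 tan, 11 teal, 24 beige, 33 black — 27 + 5 + 1 + 5 + 11 + 24 + 33 = 106 beads.
One more bead must push some color to its target, so 106 + 1 = 107.

107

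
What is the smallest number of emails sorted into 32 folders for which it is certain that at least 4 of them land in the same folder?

There are 32 folders acting as pigeonholes.
With 32 × 3 = 96 emails we could place exactly 3 in each, with no class reaching 4.
One more forces some class to hold 4, so 96 + 1 = 97.

97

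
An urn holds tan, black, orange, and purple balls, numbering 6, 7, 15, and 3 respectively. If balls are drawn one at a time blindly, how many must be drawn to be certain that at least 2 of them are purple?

The worst case draws every non-purple ball first: 6 + 7 + 15 = 28.
The next 2 draws are then forced to be purple, giving 28 + 2 = 30.

30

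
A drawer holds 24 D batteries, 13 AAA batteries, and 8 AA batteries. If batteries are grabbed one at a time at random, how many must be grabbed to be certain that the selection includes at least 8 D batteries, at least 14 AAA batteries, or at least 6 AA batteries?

The worst case stops just short of every target: 7 D, 13 AAA, 5 AA — 7 + 13 + 5 = 25 batteries.
One more battery must push some type to its target, so 25 + 1 = 26.

26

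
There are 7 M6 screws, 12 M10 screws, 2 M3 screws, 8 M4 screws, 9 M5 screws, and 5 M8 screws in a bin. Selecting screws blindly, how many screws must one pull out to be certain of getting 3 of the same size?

The worst case takes 2 screws of each size without reaching 3 of any: 6 × 2 = 12.
The next screw must bring some size to 3, so 12 + 1 = 13.

13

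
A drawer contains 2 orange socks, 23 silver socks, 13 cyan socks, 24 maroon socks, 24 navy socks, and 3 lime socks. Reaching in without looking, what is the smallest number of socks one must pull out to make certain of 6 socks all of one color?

In the worst case we take at most 5 of each color, but all 2 orange and all 3 lime (fewer than 5), giving 2 + 5 + 5 + 5 + 5 + 3 = 25.
One more sock then forces some color to 6, so 25 + 1 = 26.

26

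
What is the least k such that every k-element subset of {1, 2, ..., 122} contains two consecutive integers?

Partition {1, …, 122} into 61 pairs: {1,2}, {3,4}, …, {121,122}.
Choosing 61 integers — say the 61 even numbers 2, 4, …, 122 — takes one from each pair and avoids the property.
Choosing 62 forces two into the same pair by pigeonhole, and those are consecutive. So 62.

62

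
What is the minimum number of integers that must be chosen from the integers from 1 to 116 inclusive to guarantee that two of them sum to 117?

Partition {1, …, 116} into 58 pairs: {1,116}, {2,115}, …, {58,59}.
Choosing 58 integers — say the integers 1 through 58 — takes one from each pair and avoids the property.
Choosing 59 forces two into the same pair by pigeonhole, and those sum to 117. So 59.

59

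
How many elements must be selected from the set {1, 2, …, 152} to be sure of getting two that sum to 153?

Partition {1, …, 152} into 76 pairs: {1,152}, {2,151}, …, {76,77}.
Choosing 76 integers — say the integers 1 through 76 — takes one from each pair and avoids the property.
Choosing 77 forces two into the same pair by pigeonhole, and those sum to 153. So 77.

77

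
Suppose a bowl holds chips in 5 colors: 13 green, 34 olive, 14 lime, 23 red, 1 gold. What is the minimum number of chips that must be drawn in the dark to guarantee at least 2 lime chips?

To avoid lime chips as long as possible, exhaust the other 4 colors first.
The worst case draws every non-lime chip first: 13 + 34 + 23 + 1 = 71.
The next 2 draws are then forced to be lime, giving 71 + 2 = 73.

73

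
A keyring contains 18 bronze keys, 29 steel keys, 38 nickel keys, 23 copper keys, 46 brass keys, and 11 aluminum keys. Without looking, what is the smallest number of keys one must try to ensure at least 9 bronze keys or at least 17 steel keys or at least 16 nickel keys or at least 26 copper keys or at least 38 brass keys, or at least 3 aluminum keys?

102

The worst case stops just short of every target: 8 bronze, 16 steel, 15 nickel, all 23 copper, 37 brass, 2 aluminum — 8 + 16 + 15 + 23 + 37 + 2 = 101 keys.
One more key must push some type to its target, so 101 + 1 = 102.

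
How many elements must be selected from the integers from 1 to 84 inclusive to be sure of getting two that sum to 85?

Partition {1, …, 84} into 42 pairs: {1,84}, {2,83}, …, {42,43}.
Choosing 42 integers — say the integers 1 through 42 — takes one from each pair and avoids the property.
Choosing 43 forces two into the same pair by pigeonhole, and those sum to 85. So 43.

43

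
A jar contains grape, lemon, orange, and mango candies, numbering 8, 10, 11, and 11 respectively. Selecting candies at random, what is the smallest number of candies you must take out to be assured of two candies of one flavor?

The worst case takes 1 candy of each flavor without reaching 2 of any: 4 × 1 = 4.
The next candy must bring some flavor to 2, so 4 + 1 = 5.

5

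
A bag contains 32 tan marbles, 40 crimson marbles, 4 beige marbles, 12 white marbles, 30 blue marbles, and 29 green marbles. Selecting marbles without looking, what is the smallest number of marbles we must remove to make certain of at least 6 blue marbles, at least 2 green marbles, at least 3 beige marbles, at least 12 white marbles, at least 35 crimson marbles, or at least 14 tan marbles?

67

The worst case stops just short of every target: 13 tan, 34 crimson, 2 beige, 11 white, 5 blue, 1 green — 13 + 34 + 2 + 11 + 5 + 1 = 66 marbles.
One more marble must push some color to its target, so 66 + 1 = 67.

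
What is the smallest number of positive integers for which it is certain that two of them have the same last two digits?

There are 100 possible two-digit endings acting as pigeonholes.
With 100 positive integers we could place one in each, avoiding any repeat.
One more forces some class to hold 2, so 100 + 1 = 101.

101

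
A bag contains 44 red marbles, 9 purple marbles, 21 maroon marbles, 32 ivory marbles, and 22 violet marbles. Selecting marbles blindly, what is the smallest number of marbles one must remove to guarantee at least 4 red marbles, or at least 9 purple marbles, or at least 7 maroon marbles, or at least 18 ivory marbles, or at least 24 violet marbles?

57

Each of the 5 colors has its own threshold; avoid all of them simultaneously.
The worst case stops just short of every target: 3 red, 8 purple, 6 maroon, 17 ivory, all 22 violet — 3 + 8 + 6 + 17 + 22 = 56 marbles.
One more marble must push some color to its target, so 56 + 1 = 57.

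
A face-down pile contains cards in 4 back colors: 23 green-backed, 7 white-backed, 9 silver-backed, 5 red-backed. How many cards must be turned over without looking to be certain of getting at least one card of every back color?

The hardest back color to obtain is red-backed: we could draw every other card first — 44 − 5 = 39 cards — without a single red-backed one.
The next draw must be red-backed, so 39 + 1 = 40.

40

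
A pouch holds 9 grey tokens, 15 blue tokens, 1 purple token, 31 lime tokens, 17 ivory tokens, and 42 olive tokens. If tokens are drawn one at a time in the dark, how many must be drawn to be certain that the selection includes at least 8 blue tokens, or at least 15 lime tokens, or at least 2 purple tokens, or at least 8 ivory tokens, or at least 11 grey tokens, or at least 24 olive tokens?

Each of the 6 colors has its own threshold; avoid all of them simultaneously.
The worst case stops just short of every target: all 9 grey, 7 blue, 1 purple, 14 lime, 7 ivory, 23 olive — 9 + 7 + 1 + 14 + 7 + 23 = 61 tokens.
One more token must push some color to its target, so 61 + 1 = 62.

62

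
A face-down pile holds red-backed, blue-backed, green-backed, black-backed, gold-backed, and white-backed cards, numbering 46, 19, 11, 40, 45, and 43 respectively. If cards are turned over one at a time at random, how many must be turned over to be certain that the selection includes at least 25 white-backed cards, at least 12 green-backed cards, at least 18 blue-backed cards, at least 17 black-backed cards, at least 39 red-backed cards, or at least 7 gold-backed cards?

The worst case stops just short of every target: 38 red-backed, 17 blue-backed, 11 green-backed, 16 black-backed, 6 gold-backed, 24 white-backed — 38 + 17 + 11 + 16 + 6 + 24 = 112 cards.
One more card must push some back color to its target, so 112 + 1 = 113.

113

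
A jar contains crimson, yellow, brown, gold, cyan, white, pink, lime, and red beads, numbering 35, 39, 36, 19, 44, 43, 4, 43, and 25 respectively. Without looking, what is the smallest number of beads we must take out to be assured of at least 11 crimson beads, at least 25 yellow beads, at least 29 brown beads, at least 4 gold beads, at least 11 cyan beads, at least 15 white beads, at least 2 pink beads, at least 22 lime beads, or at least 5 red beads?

The worst case stops just short of every target: 10 crimson, 24 yellow, 28 brown, 3 gold, 10 cyan, 14 white, 1 pink, 21 lime, 4 red — 10 + 24 + 28 + 3 + 10 + 14 + 1 + 21 + 4 = 115 beads.
One more bead must push some color to its target, so 115 + 1 = 116.

116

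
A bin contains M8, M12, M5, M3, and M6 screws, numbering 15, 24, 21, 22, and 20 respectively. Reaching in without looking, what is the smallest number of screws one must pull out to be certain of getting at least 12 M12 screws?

90

The worst case draws every non-M12 screw first: 15 + 21 + 22 + 20 = 78.
The next 12 draws are then forced to be M12, giving 78 + 12 = 90.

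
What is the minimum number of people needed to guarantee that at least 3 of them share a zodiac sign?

There are 12 zodiac signs acting as pigeonholes.
With 12 × 2 = 24 people we could place exactly 2 in each, with no class reaching 3.
One more forces some class to hold 3, so 24 + 1 = 25.

25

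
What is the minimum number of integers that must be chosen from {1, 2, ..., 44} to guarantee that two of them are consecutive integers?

23

Partition {1, …, 44} into 22 pairs: {1,2}, {3,4}, …, {43,44}.
Choosing 22 integers — say the 22 even numbers 2, 4, …, 44 — takes one from each pair and avoids the property.
Choosing 23 forces two into the same pair by pigeonhole, and those are consecutive. So 23.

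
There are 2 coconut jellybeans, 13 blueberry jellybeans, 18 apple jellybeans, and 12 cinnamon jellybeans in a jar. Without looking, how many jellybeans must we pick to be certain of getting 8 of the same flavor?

24

In the worst case we take at most 7 of each flavor, but all 2 coconut (fewer than 7), giving 2 + 7 + 7 + 7 = 23.
One more jellybean then forces some flavor to 8, so 23 + 1 = 24.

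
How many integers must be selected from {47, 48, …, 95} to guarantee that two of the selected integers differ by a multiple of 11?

12

Group the integers by remainder mod 11; there are 11 residue classes, each nonempty in this range.
Choosing one from each class (11 integers) avoids any shared remainder.
One more choice must repeat a class, so two differ by a multiple of 11. Hence 11 + 1 = 12.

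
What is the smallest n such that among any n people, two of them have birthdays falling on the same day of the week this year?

There are 7 days of the week acting as pigeonholes.
With 7 people we could place one in each, avoiding any repeat.
One more forces some class to hold 2, so 7 + 1 = 8.

8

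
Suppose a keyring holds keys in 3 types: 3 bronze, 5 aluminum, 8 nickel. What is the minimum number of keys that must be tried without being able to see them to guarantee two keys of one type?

The worst case takes 1 key of each type without reaching 2 of any: 3 × 1 = 3.
The next key must bring some type to 2, so 3 + 1 = 4.

4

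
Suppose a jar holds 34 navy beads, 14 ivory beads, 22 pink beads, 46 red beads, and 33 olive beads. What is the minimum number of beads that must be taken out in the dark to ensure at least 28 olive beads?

To avoid olive beads as long as possible, exhaust the other 4 colors first.
The worst case draws every non-olive bead first: 34 + 14 + 22 + 46 = 116.
The next 28 draws are then forced to be olive, giving 116 + 28 = 144.

144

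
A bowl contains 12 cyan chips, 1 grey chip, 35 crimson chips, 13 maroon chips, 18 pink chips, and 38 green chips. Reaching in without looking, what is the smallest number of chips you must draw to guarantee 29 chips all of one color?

101

Treat the 6 colors as pigeonholes.
In the worst case we take at most 28 of each color, but all 12 cyan, all 1 grey, all 13 maroon, and all 18 pink (fewer than 28), giving 12 + 1 + 28 + 13 + 18 + 28 = 100.
One more chip then forces some color to 29, so 100 + 1 = 101.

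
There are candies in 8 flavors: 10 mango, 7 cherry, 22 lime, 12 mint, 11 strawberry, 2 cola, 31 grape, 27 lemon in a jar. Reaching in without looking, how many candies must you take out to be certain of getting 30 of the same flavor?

Treat the 8 flavors as pigeonholes.
In the worst case we take at most 29 of each flavor, but all 10 mango, all 7 cherry, all 22 lime, all 12 mint, all 11 strawberry, all 2 cola, and all 27 lemon (fewer than 29), giving 10 + 7 + 22 + 12 + 11 + 2 + 29 + 27 = 120.
One more candy then forces some flavor to 30, so 120 + 1 = 121.

121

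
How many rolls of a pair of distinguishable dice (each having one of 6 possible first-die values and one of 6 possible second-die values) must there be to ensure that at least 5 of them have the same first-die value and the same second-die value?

145

There are 6 × 6 = 36 (first-die value, second-die value) combinations acting as pigeonholes.
With 36 × 4 = 144 rolls of a pair of distinguishable dice we could place exactly 4 in each, with no (first-die value, second-die value) pair reaching 5.
One more forces some (first-die value, second-die value) pair to hold 5, so 144 + 1 = 145.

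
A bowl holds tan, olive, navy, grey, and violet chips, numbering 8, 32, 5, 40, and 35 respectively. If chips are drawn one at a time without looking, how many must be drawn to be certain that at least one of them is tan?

To avoid tan chips as long as possible, exhaust the other 4 colors first.
The worst case draws every non-tan chip first: 32 + 5 + 40 + 35 = 112.
The next draw is then forced to be tan, giving 112 + 1 = 113.

113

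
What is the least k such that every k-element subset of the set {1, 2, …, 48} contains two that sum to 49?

Partition {1, …, 48} into 24 pairs: {1,48}, {2,47}, …, {24,25}.
Choosing 24 integers — say the integers 1 through 24 — takes one from each pair and avoids the property.
Choosing 25 forces two into the same pair by pigeonhole, and those sum to 49. So 25.

25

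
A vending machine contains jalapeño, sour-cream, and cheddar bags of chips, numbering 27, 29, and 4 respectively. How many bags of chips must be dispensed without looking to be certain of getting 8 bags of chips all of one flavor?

19

In the worst case we take at most 7 of each flavor, but all 4 cheddar (fewer than 7), giving 7 + 7 + 4 = 18.
One more bag of chips then forces some flavor to 8, so 18 + 1 = 19.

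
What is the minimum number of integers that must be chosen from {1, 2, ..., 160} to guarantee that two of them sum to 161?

Partition {1, …, 160} into 80 pairs: {1,160}, {2,159}, …, {80,81}.
Choosing 80 integers — say the integers 1 through 80 — takes one from each pair and avoids the property.
Choosing 81 forces two into the same pair by pigeonhole, and those sum to 161. So 81.

81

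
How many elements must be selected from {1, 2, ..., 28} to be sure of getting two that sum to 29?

15

Partition {1, …, 28} into 14 pairs: {1,28}, {2,27}, …, {14,15}.
Choosing 14 integers — say the integers 1 through 14 — takes one from each pair and avoids the property.
Choosing 15 forces two into the same pair by pigeonhole, and those sum to 29. So 15.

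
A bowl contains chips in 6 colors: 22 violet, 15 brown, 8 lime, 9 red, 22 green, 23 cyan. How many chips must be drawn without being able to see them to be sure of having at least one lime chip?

92

The worst case draws every non-lime chip first: 22 + 15 + 9 + 22 + 23 = 91.
The next draw is then forced to be lime, giving 91 + 1 = 92.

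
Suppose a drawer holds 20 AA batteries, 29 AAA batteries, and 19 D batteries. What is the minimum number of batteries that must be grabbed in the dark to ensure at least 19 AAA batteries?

The worst case draws every non-AAA battery first: 20 + 19 = 39.
The next 19 draws are then forced to be AAA, giving 39 + 19 = 58.

58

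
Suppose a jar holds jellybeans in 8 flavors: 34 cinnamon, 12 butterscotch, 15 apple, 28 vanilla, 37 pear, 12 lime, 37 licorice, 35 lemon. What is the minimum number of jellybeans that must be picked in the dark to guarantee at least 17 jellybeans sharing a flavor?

120

In the worst case we take at most 16 of each flavor, but all 12 butterscotch, all 15 apple, and all 12 lime (fewer than 16), giving 16 + 12 + 15 + 16 + 16 + 12 + 16 + 16 = 119.
One more jellybean then forces some flavor to 17, so 119 + 1 = 120.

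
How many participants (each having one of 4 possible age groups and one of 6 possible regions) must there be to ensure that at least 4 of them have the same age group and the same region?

73

There are 4 × 6 = 24 (age group, region) combinations acting as pigeonholes.
With 24 × 3 = 72 participants we could place exactly 3 in each, with no (age group, region) pair reaching 4.
One more forces some (age group, region) pair to hold 4, so 72 + 1 = 73.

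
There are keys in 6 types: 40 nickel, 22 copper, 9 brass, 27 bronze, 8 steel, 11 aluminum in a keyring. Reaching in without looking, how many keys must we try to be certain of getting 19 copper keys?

The worst case draws every non-copper key first: 40 + 9 + 27 + 8 + 11 = 95.
The next 19 draws are then forced to be copper, giving 95 + 19 = 114.

114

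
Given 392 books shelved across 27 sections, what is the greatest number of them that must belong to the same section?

15

If each of the 27 sections held at most 14, the total would be at most 27 × 14 = 378 < 392, a contradiction.
So at least one holds ⌈392/27⌉ = 15.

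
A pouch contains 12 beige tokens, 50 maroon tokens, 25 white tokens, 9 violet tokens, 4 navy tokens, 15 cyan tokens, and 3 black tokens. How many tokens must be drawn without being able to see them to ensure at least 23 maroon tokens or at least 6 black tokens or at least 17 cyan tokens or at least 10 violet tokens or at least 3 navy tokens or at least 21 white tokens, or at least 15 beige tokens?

The worst case stops just short of every target: all 12 beige, 22 maroon, 20 white, 9 violet, 2 navy, all 15 cyan, all 3 black — 12 + 22 + 20 + 9 + 2 + 15 + 3 = 83 tokens.
One more token must push some color to its target, so 83 + 1 = 84.

84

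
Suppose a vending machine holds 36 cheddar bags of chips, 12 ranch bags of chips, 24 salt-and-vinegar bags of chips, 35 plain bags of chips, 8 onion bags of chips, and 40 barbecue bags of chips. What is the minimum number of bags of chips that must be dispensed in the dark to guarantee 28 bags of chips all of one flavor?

Treat the 6 flavors as pigeonholes.
In the worst case we take at most 27 of each flavor, but all 12 ranch, all 24 salt-and-vinegar, and all 8 onion (fewer than 27), giving 27 + 12 + 24 + 27 + 8 + 27 = 125.
One more bag of chips then forces some flavor to 28, so 125 + 1 = 126.

126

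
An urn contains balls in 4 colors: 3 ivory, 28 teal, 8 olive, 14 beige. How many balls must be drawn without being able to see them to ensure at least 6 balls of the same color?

19

Treat the 4 colors as pigeonholes.
In the worst case we take at most 5 of each color, but all 3 ivory (fewer than 5), giving 3 + 5 + 5 + 5 = 18.
One more ball then forces some color to 6, so 18 + 1 = 19.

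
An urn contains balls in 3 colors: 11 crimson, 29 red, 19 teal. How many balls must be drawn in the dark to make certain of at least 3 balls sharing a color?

7

Treat the 3 colors as pigeonholes.
The worst case takes 2 balls of each color without reaching 3 of any: 3 × 2 = 6.
The next ball must bring some color to 3, so 6 + 1 = 7.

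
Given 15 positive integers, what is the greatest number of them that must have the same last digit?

2

There are 10 possible last digits, which serve as the pigeonholes.
If each of the 10 possible last digits held at most 1, the total would be at most 10 × 1 = 10 < 15, a contradiction.
So at least one holds ⌈15/10⌉ = 2.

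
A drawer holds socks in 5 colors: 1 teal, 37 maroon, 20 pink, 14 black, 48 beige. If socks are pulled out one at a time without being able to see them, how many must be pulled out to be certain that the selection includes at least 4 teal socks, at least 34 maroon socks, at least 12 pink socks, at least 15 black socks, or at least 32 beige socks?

The worst case stops just short of every target: all 1 teal, 33 maroon, 11 pink, 14 black, 31 beige — 1 + 33 + 11 + 14 + 31 = 90 socks.
One more sock must push some color to its target, so 90 + 1 = 91.

91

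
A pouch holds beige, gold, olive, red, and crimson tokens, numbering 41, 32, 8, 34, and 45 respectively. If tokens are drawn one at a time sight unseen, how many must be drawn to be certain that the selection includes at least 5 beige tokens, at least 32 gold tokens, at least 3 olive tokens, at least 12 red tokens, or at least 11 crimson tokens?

59

The worst case stops just short of every target: 4 beige, 31 gold, 2 olive, 11 red, 10 crimson — 4 + 31 + 2 + 11 + 10 = 58 tokens.
One more token must push some color to its target, so 58 + 1 = 59.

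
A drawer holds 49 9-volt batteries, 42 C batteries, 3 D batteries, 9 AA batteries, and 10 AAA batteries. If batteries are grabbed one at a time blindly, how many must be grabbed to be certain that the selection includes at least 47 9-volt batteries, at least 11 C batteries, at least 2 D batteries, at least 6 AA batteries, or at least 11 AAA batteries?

73

Each of the 5 types has its own threshold; avoid all of them simultaneously.
The worst case stops just short of every target: 46 9-volt, 10 C, 1 D, 5 AA, 10 AAA — 46 + 10 + 1 + 5 + 10 = 72 batteries.
One more battery must push some type to its target, so 72 + 1 = 73.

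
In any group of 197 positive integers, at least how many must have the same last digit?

20

There are 10 possible last digits, which serve as the pigeonholes.
If each of the 10 possible last digits held at most 19, the total would be at most 10 × 19 = 190 < 197, a contradiction.
So at least one holds ⌈197/10⌉ = 20.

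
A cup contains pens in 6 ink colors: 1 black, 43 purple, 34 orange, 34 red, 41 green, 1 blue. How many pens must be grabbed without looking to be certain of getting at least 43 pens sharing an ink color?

In the worst case we take at most 42 of each ink color, but all 1 black, all 34 orange, all 34 red, all 41 green, and all 1 blue (fewer than 42), giving 1 + 42 + 34 + 34 + 41 + 1 = 153.
One more pen then forces some ink color to 43, so 153 + 1 = 154.

154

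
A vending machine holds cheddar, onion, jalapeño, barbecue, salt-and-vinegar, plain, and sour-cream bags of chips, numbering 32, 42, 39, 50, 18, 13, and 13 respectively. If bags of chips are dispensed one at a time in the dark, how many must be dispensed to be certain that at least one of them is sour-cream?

To avoid sour-cream bags of chips as long as possible, exhaust the other 6 flavors first.
The worst case draws every non-sour-cream bag of chips first: 32 + 42 + 39 + 50 + 18 + 13 = 194.
The next draw is then forced to be sour-cream, giving 194 + 1 = 195.

195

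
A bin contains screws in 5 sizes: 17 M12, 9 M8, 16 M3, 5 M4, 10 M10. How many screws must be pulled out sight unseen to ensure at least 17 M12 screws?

The worst case draws every non-M12 screw first: 9 + 16 + 5 + 10 = 40.
The next 17 draws are then forced to be M12, giving 40 + 17 = 57.

57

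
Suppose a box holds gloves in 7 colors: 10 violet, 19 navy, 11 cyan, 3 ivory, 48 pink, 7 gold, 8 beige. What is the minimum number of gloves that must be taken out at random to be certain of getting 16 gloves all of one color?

In the worst case we take at most 15 of each color, but all 10 violet, all 11 cyan, all 3 ivory, all 7 gold, and all 8 beige (fewer than 15), giving 10 + 15 + 11 + 3 + 15 + 7 + 8 = 69.
One more glove then forces some color to 16, so 69 + 1 = 70.

70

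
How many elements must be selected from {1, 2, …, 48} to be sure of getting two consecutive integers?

25

Partition {1, …, 48} into 24 pairs: {1,2}, {3,4}, …, {47,48}.
Choosing 24 integers — say the 24 even numbers 2, 4, …, 48 — takes one from each pair and avoids the property.
Choosing 25 forces two into the same pair by pigeonhole, and those are consecutive. So 25.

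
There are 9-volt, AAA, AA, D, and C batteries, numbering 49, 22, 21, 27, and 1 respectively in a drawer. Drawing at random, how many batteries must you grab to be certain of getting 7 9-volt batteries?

The worst case draws every non-9-volt battery first: 22 + 21 + 27 + 1 = 71.
The next 7 draws are then forced to be 9-volt, giving 71 + 7 = 78.

78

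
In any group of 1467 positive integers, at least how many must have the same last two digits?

15

There are 100 possible two-digit endings, which serve as the pigeonholes.
If each of the 100 possible two-digit endings held at most 14, the total would be at most 100 × 14 = 1400 < 1467, a contradiction.
So at least one holds ⌈1467/100⌉ = 15.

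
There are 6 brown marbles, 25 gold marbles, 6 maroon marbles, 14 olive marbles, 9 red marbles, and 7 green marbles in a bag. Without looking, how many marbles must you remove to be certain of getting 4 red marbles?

62

To avoid red marbles as long as possible, exhaust the other 5 colors first.
The worst case draws every non-red marble first: 6 + 25 + 6 + 14 + 7 = 58.
The next 4 draws are then forced to be red, giving 58 + 4 = 62.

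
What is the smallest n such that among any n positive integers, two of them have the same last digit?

There are 10 possible last digits acting as pigeonholes.
With 10 positive integers we could place one in each, avoiding any repeat.
One more forces some class to hold 2, so 10 + 1 = 11.

11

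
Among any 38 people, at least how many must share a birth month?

4

The 38 people fall into 12 months of the year.
If each of the 12 months of the year held at most 3, the total would be at most 12 × 3 = 36 < 38, a contradiction.
So at least one holds ⌈38/12⌉ = 4.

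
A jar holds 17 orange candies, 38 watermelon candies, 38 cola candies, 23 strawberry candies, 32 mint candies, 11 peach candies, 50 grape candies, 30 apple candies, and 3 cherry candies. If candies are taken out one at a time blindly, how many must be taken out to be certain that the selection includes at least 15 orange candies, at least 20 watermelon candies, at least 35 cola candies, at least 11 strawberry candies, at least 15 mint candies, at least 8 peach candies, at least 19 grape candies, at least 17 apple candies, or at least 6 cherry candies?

136

The worst case stops just short of every target: 14 orange, 19 watermelon, 34 cola, 10 strawberry, 14 mint, 7 peach, 18 grape, 16 apple, all 3 cherry — 14 + 19 + 34 + 10 + 14 + 7 + 18 + 16 + 3 = 135 candies.
One more candy must push some flavor to its target, so 135 + 1 = 136.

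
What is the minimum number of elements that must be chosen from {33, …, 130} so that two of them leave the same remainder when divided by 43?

44

Use the pigeonhole principle on residue classes: group the integers by remainder mod 43; there are 43 residue classes, each nonempty in this range.
Choosing one from each class (43 integers) avoids any shared remainder.
One more choice must repeat a class, so two differ by a multiple of 43. Hence 43 + 1 = 44.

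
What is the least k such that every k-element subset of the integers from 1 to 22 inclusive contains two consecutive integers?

Partition {1, …, 22} into 11 pairs: {1,2}, {3,4}, …, {21,22}.
Choosing 11 integers — say the 11 even numbers 2, 4, …, 22 — takes one from each pair and avoids the property.
Choosing 12 forces two into the same pair by pigeonhole, and those are consecutive. So 12.

12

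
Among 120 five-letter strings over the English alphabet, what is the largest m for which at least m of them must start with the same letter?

5

There are 26 possible first letters, which serve as the pigeonholes.
If each of the 26 possible first letters held at most 4, the total would be at most 26 × 4 = 104 < 120, a contradiction.
So at least one holds ⌈120/26⌉ = 5.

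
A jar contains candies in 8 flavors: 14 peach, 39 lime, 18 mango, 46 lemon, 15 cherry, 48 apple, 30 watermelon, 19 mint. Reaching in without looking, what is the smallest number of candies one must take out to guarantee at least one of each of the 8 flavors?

216

The hardest flavor to obtain is peach: we could draw every other candy first — 229 − 14 = 215 candies — without a single peach one.
The next draw must be peach, so 215 + 1 = 216.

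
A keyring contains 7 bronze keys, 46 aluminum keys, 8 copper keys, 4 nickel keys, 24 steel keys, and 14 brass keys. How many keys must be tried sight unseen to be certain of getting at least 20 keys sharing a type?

In the worst case we take at most 19 of each type, but all 7 bronze, all 8 copper, all 4 nickel, and all 14 brass (fewer than 19), giving 7 + 19 + 8 + 4 + 19 + 14 = 71.
One more key then forces some type to 20, so 71 + 1 = 72.

72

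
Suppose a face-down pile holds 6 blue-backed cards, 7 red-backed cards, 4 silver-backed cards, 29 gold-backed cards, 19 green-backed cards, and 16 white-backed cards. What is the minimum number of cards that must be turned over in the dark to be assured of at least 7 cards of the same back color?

In the worst case we take at most 6 of each back color, but all 4 silver-backed (fewer than 6), giving 6 + 6 + 4 + 6 + 6 + 6 = 34.
One more card then forces some back color to 7, so 34 + 1 = 35.

35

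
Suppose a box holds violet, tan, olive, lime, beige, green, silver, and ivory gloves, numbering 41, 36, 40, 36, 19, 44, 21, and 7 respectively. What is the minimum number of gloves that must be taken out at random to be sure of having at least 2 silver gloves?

225

The worst case draws every non-silver glove first: 41 + 36 + 40 + 36 + 19 + 44 + 7 = 223.
The next 2 draws are then forced to be silver, giving 223 + 2 = 225.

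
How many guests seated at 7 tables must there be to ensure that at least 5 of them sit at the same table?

29

There are 7 tables acting as pigeonholes.
With 7 × 4 = 28 guests we could place exactly 4 in each, with no class reaching 5.
One more forces some class to hold 5, so 28 + 1 = 29.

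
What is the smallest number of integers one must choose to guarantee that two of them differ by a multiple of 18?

19

Use the pigeonhole principle on residue classes: two integers differ by a multiple of 18 exactly when they share a remainder mod 18.
There are 18 residue classes mod 18, so 18 integers can all lie in distinct classes.
One more integer must repeat a residue, giving a difference divisible by 18. So n = 18 + 1 = 19.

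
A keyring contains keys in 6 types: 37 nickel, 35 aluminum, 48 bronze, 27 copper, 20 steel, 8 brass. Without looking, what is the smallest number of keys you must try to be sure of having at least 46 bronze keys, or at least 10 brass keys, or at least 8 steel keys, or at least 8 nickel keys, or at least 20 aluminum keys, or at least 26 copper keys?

112

Each of the 6 types has its own threshold; avoid all of them simultaneously.
The worst case stops just short of every target: 7 nickel, 19 aluminum, 45 bronze, 25 copper, 7 steel, all 8 brass — 7 + 19 + 45 + 25 + 7 + 8 = 111 keys.
One more key must push some type to its target, so 111 + 1 = 112.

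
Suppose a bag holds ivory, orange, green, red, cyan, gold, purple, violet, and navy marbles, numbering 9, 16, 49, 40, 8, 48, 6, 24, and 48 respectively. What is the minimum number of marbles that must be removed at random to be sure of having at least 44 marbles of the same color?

In the worst case we take at most 43 of each color, but all 9 ivory, all 16 orange, all 40 red, all 8 cyan, all 6 purple, and all 24 violet (fewer than 43), giving 9 + 16 + 43 + 40 + 8 + 43 + 6 + 24 + 43 = 232.
One more marble then forces some color to 44, so 232 + 1 = 233.

233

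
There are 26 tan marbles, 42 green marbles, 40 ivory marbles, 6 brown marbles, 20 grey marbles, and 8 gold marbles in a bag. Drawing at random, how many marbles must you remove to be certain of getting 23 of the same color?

Treat the 6 colors as pigeonholes.
In the worst case we take at most 22 of each color, but all 6 brown, all 20 grey, and all 8 gold (fewer than 22), giving 22 + 22 + 22 + 6 + 20 + 8 = 100.
One more marble then forces some color to 23, so 100 + 1 = 101.

101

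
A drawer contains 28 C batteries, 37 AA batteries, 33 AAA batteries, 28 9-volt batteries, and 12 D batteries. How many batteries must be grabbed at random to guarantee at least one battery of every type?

The hardest type to obtain is D: we could draw every other battery first — 138 − 12 = 126 batteries — without a single D one.
The next draw must be D, so 126 + 1 = 127.

127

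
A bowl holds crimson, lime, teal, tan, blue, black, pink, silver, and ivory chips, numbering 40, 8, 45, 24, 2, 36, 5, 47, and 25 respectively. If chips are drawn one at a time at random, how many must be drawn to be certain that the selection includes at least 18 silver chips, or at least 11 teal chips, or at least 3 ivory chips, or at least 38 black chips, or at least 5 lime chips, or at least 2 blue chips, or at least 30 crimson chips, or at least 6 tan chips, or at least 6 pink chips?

110

The worst case stops just short of every target: 29 crimson, 4 lime, 10 teal, 5 tan, 1 blue, all 36 black, 5 pink, 17 silver, 2 ivory — 29 + 4 + 10 + 5 + 1 + 36 + 5 + 17 + 2 = 109 chips.
One more chip must push some color to its target, so 109 + 1 = 110.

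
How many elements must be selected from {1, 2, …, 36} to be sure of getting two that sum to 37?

Partition {1, …, 36} into 18 pairs: {1,36}, {2,35}, …, {18,19}.
Choosing 18 integers — say the integers 1 through 18 — takes one from each pair and avoids the property.
Choosing 19 forces two into the same pair by pigeonhole, and those sum to 37. So 19.

19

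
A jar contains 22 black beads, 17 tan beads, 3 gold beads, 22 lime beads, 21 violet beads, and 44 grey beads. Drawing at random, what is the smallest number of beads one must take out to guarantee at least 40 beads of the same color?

Treat the 6 colors as pigeonholes.
In the worst case we take at most 39 of each color, but all 22 black, all 17 tan, all 3 gold, all 22 lime, and all 21 violet (fewer than 39), giving 22 + 17 + 3 + 22 + 21 + 39 = 124.
One more bead then forces some color to 40, so 124 + 1 = 125.

125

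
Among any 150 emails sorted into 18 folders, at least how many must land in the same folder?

9

If each of the 18 folders held at most 8, the total would be at most 18 × 8 = 144 < 150, a contradiction.
So at least one holds ⌈150/18⌉ = 9.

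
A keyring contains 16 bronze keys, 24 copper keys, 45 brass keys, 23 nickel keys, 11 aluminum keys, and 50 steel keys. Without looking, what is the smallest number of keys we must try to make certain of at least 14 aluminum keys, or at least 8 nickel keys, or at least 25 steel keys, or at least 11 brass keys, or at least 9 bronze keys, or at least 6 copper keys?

66

The worst case stops just short of every target: 8 bronze, 5 copper, 10 brass, 7 nickel, all 11 aluminum, 24 steel — 8 + 5 + 10 + 7 + 11 + 24 = 65 keys.
One more key must push some type to its target, so 65 + 1 = 66.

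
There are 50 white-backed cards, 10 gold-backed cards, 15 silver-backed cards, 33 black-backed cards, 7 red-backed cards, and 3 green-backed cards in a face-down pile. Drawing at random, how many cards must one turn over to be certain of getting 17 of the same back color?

In the worst case we take at most 16 of each back color, but all 10 gold-backed, all 15 silver-backed, all 7 red-backed, and all 3 green-backed (fewer than 16), giving 16 + 10 + 15 + 16 + 7 + 3 = 67.
One more card then forces some back color to 17, so 67 + 1 = 68.

68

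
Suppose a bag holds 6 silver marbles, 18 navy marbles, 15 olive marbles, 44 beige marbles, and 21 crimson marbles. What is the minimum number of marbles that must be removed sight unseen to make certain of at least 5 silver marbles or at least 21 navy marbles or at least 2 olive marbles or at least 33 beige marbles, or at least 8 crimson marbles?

The worst case stops just short of every target: 4 silver, all 18 navy, 1 olive, 32 beige, 7 crimson — 4 + 18 + 1 + 32 + 7 = 62 marbles.
One more marble must push some color to its target, so 62 + 1 = 63.

63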